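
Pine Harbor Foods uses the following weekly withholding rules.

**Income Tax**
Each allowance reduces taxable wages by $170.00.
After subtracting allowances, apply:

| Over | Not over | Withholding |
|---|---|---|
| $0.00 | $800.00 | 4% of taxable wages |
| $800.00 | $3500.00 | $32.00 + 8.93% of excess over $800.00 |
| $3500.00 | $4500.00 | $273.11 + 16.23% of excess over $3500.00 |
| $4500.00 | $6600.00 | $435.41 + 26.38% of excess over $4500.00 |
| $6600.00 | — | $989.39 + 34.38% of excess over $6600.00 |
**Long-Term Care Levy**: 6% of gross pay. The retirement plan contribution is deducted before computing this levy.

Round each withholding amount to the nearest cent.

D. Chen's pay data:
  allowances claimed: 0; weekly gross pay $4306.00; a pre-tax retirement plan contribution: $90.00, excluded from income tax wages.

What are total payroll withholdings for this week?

$642.28

Income Tax: taxable = $4306.00 − $90.00 = $4216.00
  $273.11 + 16.23% × ($4216.00 − $3500.00) = $273.11 + 16.23% × $716.00 = $389.32
Long-Term Care Levy: 6% × $4216.00 = $252.96
Total: $389.32 + $252.96 = $642.28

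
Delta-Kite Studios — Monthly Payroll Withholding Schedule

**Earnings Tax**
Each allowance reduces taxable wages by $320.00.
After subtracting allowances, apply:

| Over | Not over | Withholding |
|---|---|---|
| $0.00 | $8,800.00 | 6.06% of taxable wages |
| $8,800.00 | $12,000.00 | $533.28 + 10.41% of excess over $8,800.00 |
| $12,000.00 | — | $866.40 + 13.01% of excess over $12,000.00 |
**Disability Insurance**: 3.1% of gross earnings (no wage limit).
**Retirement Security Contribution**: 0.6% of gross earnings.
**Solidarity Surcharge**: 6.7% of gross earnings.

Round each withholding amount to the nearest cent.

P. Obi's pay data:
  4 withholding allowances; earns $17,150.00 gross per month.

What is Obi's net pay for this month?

Earnings Tax: taxable = $17,150.00 − 4×$320.00 = $15,870.00
  $866.40 + 13.01% × ($15,870.00 − $12,000.00) = $866.40 + 13.01% × $3,870.00 = $1,369.89
Disability Insurance: 3.1% × $17,150.00 = $531.65
Retirement Security Contribution: 0.6% × $17,150.00 = $102.90
Solidarity Surcharge: 6.7% × $17,150.00 = $1,149.05
Total withheld: $1,369.89 + $531.65 + $102.90 + $1,149.05 = $3,153.49
Net pay: $17,150.00 − $3,153.49 = $13,996.51

$13,996.51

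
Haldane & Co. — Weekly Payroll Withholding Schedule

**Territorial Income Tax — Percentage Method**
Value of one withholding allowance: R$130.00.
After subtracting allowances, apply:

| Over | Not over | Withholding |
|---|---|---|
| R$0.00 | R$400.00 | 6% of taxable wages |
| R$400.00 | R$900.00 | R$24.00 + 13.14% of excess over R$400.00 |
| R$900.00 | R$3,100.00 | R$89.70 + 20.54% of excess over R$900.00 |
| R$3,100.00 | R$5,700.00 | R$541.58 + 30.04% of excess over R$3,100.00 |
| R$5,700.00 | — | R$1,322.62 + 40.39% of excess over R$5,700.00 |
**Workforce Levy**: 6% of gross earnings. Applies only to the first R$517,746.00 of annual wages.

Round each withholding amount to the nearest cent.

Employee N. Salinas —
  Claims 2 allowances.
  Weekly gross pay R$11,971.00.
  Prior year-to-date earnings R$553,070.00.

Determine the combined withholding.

R$3,750.46

Territorial Income Tax: taxable = R$11,971.00 − 2×R$130.00 = R$11,711.00
  R$1,322.62 + 40.39% × (R$11,711.00 − R$5,700.00) = R$1,322.62 + 40.39% × R$6,011.00 = R$3,750.46
Workforce Levy: YTD R$553,070.00 ≥ cap R$517,746.00 → R$0.00
Total: R$3,750.46 + R$0.00 = R$3,750.46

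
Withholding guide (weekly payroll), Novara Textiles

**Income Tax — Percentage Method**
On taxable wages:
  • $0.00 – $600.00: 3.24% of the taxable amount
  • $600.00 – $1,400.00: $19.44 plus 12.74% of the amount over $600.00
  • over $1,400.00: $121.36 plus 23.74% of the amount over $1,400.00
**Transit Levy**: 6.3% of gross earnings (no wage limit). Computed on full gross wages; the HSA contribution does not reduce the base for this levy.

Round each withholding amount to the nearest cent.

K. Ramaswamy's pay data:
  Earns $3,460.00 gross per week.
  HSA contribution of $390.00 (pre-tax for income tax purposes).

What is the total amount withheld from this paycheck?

$735.80

Income Tax: taxable = $3,460.00 − $390.00 = $3,070.00
  $121.36 + 23.74% × ($3,070.00 − $1,400.00) = $121.36 + 23.74% × $1,670.00 = $517.82
Transit Levy: 6.3% × $3,460.00 = $217.98
Total: $517.82 + $217.98 = $735.80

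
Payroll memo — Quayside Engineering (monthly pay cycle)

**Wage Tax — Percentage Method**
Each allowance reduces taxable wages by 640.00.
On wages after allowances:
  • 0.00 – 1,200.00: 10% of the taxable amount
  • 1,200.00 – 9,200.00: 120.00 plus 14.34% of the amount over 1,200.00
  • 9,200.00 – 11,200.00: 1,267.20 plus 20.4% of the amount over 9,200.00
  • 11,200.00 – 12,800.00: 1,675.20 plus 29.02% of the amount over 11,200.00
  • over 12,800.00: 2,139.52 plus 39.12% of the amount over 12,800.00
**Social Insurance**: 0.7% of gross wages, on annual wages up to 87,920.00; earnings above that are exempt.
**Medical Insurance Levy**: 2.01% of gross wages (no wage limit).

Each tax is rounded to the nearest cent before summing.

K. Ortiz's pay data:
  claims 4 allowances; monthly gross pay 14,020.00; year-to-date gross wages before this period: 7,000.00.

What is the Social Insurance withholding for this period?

Social Insurance: 0.7% × 14,020.00 = 98.14

98.14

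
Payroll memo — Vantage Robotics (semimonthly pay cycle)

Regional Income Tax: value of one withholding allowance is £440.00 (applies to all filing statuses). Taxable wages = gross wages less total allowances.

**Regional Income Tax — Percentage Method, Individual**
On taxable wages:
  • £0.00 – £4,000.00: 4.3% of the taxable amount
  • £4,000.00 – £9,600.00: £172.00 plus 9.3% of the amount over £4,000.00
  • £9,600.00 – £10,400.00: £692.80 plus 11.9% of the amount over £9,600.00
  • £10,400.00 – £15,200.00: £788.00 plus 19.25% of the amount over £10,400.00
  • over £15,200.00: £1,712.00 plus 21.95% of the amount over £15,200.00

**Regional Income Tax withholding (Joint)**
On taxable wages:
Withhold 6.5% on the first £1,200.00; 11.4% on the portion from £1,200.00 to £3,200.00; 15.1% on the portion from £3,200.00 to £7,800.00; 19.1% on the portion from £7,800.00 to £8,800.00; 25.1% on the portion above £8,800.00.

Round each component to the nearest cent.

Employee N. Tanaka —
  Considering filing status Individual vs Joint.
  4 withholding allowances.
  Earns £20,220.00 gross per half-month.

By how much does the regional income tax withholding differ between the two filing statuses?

£1,188.69

Regional Income Tax (Individual): taxable = £20,220.00 − 4×£440.00 = £18,460.00
  £1,712.00 + 21.95% × (£18,460.00 − £15,200.00) = £1,712.00 + 21.95% × £3,260.00 = £2,427.57
Regional Income Tax (Joint): taxable = £20,220.00 − 4×£440.00 = £18,460.00
  £1,191.60 + 25.1% × (£18,460.00 − £8,800.00) = £1,191.60 + 25.1% × £9,660.00 = £3,616.26
Difference: |£2,427.57 − £3,616.26| = £1,188.69 (higher under Joint)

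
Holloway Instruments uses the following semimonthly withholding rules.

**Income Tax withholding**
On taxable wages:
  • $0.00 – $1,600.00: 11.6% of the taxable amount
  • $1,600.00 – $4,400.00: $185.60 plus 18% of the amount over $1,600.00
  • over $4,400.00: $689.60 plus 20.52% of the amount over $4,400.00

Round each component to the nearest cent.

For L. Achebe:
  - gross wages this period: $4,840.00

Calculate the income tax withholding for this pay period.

$779.89

Income Tax: taxable = $4,840.00
  $689.60 + 20.52% × ($4,840.00 − $4,400.00) = $689.60 + 20.52% × $440.00 = $779.89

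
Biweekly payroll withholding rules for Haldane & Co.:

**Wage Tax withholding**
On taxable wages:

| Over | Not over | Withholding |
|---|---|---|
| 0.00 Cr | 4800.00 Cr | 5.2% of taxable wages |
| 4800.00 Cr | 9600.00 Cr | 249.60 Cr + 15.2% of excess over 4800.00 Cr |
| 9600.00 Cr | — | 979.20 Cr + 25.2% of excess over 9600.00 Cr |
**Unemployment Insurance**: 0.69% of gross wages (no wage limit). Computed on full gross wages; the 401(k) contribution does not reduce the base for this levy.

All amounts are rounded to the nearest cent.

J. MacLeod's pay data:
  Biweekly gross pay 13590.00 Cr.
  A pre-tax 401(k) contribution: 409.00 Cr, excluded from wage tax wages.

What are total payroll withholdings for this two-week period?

1975.38 Cr

Wage Tax: taxable = 13590.00 Cr − 409.00 Cr = 13181.00 Cr
  979.20 Cr + 25.2% × (13181.00 Cr − 9600.00 Cr) = 979.20 Cr + 25.2% × 3581.00 Cr = 1881.61 Cr
Unemployment Insurance: 0.69% × 13590.00 Cr = 93.77 Cr
Total: 1881.61 Cr + 93.77 Cr = 1975.38 Cr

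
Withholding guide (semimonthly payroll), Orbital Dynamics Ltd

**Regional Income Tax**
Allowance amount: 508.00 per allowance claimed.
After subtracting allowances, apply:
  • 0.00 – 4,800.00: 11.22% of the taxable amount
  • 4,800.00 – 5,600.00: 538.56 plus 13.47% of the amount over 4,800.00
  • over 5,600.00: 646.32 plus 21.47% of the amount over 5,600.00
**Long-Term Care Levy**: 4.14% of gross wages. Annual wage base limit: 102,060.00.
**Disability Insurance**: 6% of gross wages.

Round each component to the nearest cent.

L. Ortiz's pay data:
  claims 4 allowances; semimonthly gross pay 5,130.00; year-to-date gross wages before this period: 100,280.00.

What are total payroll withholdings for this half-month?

729.09

Regional Income Tax: taxable = 5,130.00 − 4×508.00 = 3,098.00
  11.22% × 3,098.00 = 347.60
Long-Term Care Levy: cap 102,060.00 − YTD 100,280.00 = 1,780.00 subject; 4.14% × 1,780.00 = 73.69
Disability Insurance: 6% × 5,130.00 = 307.80
Total: 347.60 + 73.69 + 307.80 = 729.09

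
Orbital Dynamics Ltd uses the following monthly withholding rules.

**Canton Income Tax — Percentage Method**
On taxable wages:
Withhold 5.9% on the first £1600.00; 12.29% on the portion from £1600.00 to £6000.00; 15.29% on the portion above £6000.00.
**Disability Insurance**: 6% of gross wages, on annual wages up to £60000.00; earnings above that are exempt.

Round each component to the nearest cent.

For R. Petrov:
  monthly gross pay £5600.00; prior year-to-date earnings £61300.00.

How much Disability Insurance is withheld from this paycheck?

£0.00

Disability Insurance: YTD £61300.00 ≥ cap £60000.00 → £0.00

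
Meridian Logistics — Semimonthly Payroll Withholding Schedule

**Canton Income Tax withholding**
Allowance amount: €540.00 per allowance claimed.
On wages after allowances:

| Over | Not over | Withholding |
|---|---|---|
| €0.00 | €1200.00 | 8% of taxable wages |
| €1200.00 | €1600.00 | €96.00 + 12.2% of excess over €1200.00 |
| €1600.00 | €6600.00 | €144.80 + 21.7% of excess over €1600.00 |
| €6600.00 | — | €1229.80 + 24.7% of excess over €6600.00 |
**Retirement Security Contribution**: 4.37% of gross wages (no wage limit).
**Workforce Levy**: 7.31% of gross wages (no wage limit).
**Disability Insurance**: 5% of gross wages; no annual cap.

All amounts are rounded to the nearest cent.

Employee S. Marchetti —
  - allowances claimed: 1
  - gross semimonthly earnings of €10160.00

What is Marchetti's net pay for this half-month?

Canton Income Tax: taxable = €10160.00 − 1×€540.00 = €9620.00
  €1229.80 + 24.7% × (€9620.00 − €6600.00) = €1229.80 + 24.7% × €3020.00 = €1975.74
Retirement Security Contribution: 4.37% × €10160.00 = €443.99
Workforce Levy: 7.31% × €10160.00 = €742.70
Disability Insurance: 5% × €10160.00 = €508.00
Total withheld: €1975.74 + €443.99 + €742.70 + €508.00 = €3670.43
Net pay: €10160.00 − €3670.43 = €6489.57

€6489.57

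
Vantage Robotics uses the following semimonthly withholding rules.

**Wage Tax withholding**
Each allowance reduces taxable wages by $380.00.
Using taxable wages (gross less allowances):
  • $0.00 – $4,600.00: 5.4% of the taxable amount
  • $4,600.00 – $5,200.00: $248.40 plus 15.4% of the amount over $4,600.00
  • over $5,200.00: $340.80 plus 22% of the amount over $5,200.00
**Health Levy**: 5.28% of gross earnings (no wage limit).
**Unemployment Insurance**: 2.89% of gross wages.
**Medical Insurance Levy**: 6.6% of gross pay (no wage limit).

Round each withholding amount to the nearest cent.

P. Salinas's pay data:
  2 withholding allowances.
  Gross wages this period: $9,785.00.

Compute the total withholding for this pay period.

$2,627.55

Wage Tax: taxable = $9,785.00 − 2×$380.00 = $9,025.00
  $340.80 + 22% × ($9,025.00 − $5,200.00) = $340.80 + 22% × $3,825.00 = $1,182.30
Health Levy: 5.28% × $9,785.00 = $516.65
Unemployment Insurance: 2.89% × $9,785.00 = $282.79
Medical Insurance Levy: 6.6% × $9,785.00 = $645.81
Total: $1,182.30 + $516.65 + $282.79 + $645.81 = $2,627.55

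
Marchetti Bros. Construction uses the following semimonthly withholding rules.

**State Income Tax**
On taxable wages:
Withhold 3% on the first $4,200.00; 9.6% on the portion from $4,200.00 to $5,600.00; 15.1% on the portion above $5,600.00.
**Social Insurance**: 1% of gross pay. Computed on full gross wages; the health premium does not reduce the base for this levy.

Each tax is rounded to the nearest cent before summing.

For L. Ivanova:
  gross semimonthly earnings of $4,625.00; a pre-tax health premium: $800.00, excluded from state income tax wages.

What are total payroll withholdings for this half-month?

State Income Tax: taxable = $4,625.00 − $800.00 = $3,825.00
  3% × $3,825.00 = $114.75
Social Insurance: 1% × $4,625.00 = $46.25
Total: $114.75 + $46.25 = $161.00

$161.00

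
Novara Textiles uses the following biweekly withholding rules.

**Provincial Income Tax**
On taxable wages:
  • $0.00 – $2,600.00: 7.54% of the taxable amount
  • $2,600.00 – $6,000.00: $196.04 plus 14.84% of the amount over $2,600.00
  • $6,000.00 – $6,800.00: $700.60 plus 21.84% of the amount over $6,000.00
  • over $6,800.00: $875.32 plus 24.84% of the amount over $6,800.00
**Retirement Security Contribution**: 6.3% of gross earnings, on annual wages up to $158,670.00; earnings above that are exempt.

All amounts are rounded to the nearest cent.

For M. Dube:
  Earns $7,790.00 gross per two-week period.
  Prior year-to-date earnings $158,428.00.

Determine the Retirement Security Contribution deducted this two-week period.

Retirement Security Contribution: cap $158,670.00 − YTD $158,428.00 = $242.00 subject; 6.3% × $242.00 = $15.25

$15.25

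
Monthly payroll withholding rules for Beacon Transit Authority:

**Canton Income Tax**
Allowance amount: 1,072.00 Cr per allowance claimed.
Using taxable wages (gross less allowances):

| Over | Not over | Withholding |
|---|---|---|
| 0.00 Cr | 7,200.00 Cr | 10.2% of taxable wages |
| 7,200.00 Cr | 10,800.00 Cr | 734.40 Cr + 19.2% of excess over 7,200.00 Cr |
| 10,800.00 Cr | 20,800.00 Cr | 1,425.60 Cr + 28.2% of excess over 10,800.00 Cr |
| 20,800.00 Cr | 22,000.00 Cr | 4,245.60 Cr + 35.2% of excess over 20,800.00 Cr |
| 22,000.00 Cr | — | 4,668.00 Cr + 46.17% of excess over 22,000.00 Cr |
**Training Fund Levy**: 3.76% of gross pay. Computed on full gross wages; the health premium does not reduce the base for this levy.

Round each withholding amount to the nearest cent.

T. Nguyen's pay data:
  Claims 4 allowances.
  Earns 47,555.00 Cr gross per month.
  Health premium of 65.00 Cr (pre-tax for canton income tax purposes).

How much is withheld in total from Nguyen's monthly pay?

Canton Income Tax: taxable = 47,555.00 Cr − 65.00 Cr − 4×1,072.00 Cr = 43,202.00 Cr
  4,668.00 Cr + 46.17% × (43,202.00 Cr − 22,000.00 Cr) = 4,668.00 Cr + 46.17% × 21,202.00 Cr = 14,456.96 Cr
Training Fund Levy: 3.76% × 47,555.00 Cr = 1,788.07 Cr
Total: 14,456.96 Cr + 1,788.07 Cr = 16,245.03 Cr

16,245.03 Cr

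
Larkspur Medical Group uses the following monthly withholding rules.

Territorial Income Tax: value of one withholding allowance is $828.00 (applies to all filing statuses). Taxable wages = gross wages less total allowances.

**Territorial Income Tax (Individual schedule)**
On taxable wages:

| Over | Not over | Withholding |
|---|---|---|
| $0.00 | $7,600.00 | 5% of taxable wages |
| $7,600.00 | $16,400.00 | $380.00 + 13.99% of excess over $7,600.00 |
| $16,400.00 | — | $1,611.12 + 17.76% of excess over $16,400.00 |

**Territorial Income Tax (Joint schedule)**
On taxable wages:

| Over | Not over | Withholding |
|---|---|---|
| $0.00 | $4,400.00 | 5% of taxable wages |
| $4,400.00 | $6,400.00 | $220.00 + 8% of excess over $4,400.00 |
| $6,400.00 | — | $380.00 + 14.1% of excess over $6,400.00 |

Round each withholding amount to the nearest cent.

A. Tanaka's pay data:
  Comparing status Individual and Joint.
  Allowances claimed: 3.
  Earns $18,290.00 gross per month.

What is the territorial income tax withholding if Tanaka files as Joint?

$1,706.25

Territorial Income Tax (Joint): taxable = $18,290.00 − 3×$828.00 = $15,806.00
  $380.00 + 14.1% × ($15,806.00 − $6,400.00) = $380.00 + 14.1% × $9,406.00 = $1,706.25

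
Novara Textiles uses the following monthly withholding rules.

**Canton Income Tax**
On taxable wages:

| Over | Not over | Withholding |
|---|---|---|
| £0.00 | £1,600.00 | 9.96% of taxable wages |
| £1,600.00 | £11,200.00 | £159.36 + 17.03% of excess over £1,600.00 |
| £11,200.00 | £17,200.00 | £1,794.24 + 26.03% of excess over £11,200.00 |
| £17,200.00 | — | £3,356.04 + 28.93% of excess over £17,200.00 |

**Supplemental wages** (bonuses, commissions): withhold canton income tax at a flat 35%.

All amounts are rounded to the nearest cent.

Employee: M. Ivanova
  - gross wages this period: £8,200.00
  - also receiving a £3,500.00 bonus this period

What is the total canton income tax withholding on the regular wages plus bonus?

Canton Income Tax: taxable = £8,200.00
  £159.36 + 17.03% × (£8,200.00 − £1,600.00) = £159.36 + 17.03% × £6,600.00 = £1,283.34
Supplemental (35% flat on bonus): 35% × £3,500.00 = £1,225.00
Total canton income tax: £1,283.34 + £1,225.00 = £2,508.34

£2,508.34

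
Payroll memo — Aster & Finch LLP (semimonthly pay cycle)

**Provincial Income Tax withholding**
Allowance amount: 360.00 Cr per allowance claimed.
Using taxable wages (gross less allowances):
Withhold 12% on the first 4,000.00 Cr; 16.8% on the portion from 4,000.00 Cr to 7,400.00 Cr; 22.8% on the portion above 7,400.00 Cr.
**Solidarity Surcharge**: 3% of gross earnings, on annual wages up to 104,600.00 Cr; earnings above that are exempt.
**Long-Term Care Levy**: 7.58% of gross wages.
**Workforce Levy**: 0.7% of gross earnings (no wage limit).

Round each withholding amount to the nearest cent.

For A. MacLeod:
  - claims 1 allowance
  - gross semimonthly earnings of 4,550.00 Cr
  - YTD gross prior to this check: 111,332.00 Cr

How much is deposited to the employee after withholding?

Provincial Income Tax: taxable = 4,550.00 Cr − 1×360.00 Cr = 4,190.00 Cr
  480.00 Cr + 16.8% × (4,190.00 Cr − 4,000.00 Cr) = 480.00 Cr + 16.8% × 190.00 Cr = 511.92 Cr
Solidarity Surcharge: YTD 111,332.00 Cr ≥ cap 104,600.00 Cr → 0.00 Cr
Long-Term Care Levy: 7.58% × 4,550.00 Cr = 344.89 Cr
Workforce Levy: 0.7% × 4,550.00 Cr = 31.85 Cr
Total withheld: 511.92 Cr + 0.00 Cr + 344.89 Cr + 31.85 Cr = 888.66 Cr
Net pay: 4,550.00 Cr − 888.66 Cr = 3,661.34 Cr

3,661.34 Cr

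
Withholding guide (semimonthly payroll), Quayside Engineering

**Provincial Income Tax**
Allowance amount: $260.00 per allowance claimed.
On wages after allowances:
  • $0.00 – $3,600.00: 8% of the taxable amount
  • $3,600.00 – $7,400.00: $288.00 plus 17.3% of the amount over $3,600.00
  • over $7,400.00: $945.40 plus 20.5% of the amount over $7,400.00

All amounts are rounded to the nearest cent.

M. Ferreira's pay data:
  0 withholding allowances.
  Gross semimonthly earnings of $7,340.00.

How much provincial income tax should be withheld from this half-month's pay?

Provincial Income Tax: taxable = $7,340.00
  $288.00 + 17.3% × ($7,340.00 − $3,600.00) = $288.00 + 17.3% × $3,740.00 = $935.02

$935.02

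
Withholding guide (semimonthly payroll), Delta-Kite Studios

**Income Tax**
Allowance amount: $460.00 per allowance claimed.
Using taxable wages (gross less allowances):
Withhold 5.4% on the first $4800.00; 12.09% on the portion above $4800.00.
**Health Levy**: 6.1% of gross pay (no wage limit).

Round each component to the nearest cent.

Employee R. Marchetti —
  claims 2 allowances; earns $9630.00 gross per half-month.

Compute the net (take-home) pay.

$8310.65

Income Tax: taxable = $9630.00 − 2×$460.00 = $8710.00
  $259.20 + 12.09% × ($8710.00 − $4800.00) = $259.20 + 12.09% × $3910.00 = $731.92
Health Levy: 6.1% × $9630.00 = $587.43
Total withheld: $731.92 + $587.43 = $1319.35
Net pay: $9630.00 − $1319.35 = $8310.65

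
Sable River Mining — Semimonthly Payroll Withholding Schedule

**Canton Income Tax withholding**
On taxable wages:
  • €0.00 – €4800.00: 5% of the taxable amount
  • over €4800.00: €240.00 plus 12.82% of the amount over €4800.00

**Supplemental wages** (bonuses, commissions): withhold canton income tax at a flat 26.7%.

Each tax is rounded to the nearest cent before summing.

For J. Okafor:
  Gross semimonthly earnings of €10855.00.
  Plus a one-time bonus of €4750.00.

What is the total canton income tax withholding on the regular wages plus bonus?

Canton Income Tax: taxable = €10855.00
  €240.00 + 12.82% × (€10855.00 − €4800.00) = €240.00 + 12.82% × €6055.00 = €1016.25
Supplemental (26.7% flat on bonus): 26.7% × €4750.00 = €1268.25
Total canton income tax: €1016.25 + €1268.25 = €2284.50

€2284.50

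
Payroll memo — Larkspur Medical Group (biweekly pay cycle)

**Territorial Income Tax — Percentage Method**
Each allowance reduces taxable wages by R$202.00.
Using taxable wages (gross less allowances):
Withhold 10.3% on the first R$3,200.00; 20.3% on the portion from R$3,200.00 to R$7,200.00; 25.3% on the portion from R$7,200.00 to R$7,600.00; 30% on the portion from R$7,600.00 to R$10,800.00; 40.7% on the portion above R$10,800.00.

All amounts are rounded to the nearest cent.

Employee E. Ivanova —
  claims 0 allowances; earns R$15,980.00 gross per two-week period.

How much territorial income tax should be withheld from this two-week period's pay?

Territorial Income Tax: taxable = R$15,980.00
  R$2,202.80 + 40.7% × (R$15,980.00 − R$10,800.00) = R$2,202.80 + 40.7% × R$5,180.00 = R$4,311.06

R$4,311.06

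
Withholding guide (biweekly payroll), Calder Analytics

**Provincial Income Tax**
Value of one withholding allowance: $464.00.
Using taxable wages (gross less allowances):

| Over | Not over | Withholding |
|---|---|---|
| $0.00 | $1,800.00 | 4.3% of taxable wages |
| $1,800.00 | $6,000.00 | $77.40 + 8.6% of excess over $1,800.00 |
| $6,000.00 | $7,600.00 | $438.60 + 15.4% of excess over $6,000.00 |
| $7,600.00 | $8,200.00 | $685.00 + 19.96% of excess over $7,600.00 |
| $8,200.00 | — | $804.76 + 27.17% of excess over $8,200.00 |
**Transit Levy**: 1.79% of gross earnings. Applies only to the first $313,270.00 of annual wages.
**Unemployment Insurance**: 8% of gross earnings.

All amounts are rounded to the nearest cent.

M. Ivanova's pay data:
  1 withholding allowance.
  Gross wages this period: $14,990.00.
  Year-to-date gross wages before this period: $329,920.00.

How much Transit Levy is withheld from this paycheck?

Transit Levy: YTD $329,920.00 ≥ cap $313,270.00 → $0.00

$0.00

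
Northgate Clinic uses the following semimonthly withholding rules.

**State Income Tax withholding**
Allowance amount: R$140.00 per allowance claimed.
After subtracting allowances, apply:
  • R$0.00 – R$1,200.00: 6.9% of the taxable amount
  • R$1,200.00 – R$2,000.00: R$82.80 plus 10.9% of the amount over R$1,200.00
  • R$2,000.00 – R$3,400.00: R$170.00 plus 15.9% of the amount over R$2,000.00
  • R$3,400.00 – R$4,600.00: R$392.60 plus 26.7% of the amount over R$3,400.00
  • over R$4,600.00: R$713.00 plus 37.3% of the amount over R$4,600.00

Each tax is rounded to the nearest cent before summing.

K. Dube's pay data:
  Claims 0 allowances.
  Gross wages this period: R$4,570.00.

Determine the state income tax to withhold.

R$704.99

State Income Tax: taxable = R$4,570.00
  R$392.60 + 26.7% × (R$4,570.00 − R$3,400.00) = R$392.60 + 26.7% × R$1,170.00 = R$704.99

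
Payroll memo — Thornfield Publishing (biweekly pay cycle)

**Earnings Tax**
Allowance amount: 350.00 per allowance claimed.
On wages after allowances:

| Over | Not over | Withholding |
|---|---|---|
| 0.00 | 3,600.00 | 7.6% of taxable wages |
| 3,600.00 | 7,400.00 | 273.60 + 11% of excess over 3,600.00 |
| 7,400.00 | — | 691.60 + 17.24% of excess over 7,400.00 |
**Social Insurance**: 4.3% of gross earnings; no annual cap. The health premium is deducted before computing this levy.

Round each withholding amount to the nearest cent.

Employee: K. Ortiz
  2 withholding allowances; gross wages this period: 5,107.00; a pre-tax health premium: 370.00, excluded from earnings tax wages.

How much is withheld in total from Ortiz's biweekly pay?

Earnings Tax: taxable = 5,107.00 − 370.00 − 2×350.00 = 4,037.00
  273.60 + 11% × (4,037.00 − 3,600.00) = 273.60 + 11% × 437.00 = 321.67
Social Insurance: 4.3% × 4,737.00 = 203.69
Total: 321.67 + 203.69 = 525.36

525.36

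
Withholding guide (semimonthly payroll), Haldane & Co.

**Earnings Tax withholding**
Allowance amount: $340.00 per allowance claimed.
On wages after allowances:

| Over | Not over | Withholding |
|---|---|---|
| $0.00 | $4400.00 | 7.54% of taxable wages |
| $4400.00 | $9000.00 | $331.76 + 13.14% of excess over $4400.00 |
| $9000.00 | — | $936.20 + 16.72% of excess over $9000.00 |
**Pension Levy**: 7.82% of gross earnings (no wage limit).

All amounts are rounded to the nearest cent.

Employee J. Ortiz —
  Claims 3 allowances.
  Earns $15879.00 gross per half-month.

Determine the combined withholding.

Earnings Tax: taxable = $15879.00 − 3×$340.00 = $14859.00
  $936.20 + 16.72% × ($14859.00 − $9000.00) = $936.20 + 16.72% × $5859.00 = $1915.82
Pension Levy: 7.82% × $15879.00 = $1241.74
Total: $1915.82 + $1241.74 = $3157.56

$3157.56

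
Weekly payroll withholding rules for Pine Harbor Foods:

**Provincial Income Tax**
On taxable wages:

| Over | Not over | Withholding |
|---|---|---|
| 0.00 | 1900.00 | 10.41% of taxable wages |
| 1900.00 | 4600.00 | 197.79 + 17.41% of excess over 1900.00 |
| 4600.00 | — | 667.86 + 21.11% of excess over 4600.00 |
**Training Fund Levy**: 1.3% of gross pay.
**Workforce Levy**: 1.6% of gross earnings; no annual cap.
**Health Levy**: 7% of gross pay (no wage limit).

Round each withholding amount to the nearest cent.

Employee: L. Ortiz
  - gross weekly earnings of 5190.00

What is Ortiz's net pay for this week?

Provincial Income Tax: taxable = 5190.00
  667.86 + 21.11% × (5190.00 − 4600.00) = 667.86 + 21.11% × 590.00 = 792.41
Training Fund Levy: 1.3% × 5190.00 = 67.47
Workforce Levy: 1.6% × 5190.00 = 83.04
Health Levy: 7% × 5190.00 = 363.30
Total withheld: 792.41 + 67.47 + 83.04 + 363.30 = 1306.22
Net pay: 5190.00 − 1306.22 = 3883.78

3883.78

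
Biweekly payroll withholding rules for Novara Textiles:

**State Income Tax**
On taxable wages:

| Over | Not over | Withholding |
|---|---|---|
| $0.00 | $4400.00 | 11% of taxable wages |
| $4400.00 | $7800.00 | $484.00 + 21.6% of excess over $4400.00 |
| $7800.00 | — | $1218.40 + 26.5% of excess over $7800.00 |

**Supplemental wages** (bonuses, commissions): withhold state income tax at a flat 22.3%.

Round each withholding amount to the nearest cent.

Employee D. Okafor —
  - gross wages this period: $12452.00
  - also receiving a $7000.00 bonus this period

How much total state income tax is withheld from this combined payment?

$4012.18

State Income Tax: taxable = $12452.00
  $1218.40 + 26.5% × ($12452.00 − $7800.00) = $1218.40 + 26.5% × $4652.00 = $2451.18
Supplemental (22.3% flat on bonus): 22.3% × $7000.00 = $1561.00
Total state income tax: $2451.18 + $1561.00 = $4012.18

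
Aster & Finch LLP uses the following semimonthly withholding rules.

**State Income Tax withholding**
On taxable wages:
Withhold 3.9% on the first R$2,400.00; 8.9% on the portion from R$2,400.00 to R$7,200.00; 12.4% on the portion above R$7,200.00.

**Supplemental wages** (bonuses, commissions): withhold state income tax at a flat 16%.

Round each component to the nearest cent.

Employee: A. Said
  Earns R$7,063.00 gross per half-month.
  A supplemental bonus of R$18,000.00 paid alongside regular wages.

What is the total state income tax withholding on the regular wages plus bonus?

R$3,388.61

State Income Tax: taxable = R$7,063.00
  R$93.60 + 8.9% × (R$7,063.00 − R$2,400.00) = R$93.60 + 8.9% × R$4,663.00 = R$508.61
Supplemental (16% flat on bonus): 16% × R$18,000.00 = R$2,880.00
Total state income tax: R$508.61 + R$2,880.00 = R$3,388.61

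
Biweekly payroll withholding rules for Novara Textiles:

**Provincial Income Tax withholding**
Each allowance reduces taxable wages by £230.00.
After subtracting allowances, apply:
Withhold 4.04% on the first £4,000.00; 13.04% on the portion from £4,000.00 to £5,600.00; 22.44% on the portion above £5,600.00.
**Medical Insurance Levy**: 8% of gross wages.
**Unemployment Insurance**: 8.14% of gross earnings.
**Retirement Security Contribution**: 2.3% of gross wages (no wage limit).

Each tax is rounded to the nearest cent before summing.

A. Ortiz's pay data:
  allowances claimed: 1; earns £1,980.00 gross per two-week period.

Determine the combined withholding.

£435.81

Provincial Income Tax: taxable = £1,980.00 − 1×£230.00 = £1,750.00
  4.04% × £1,750.00 = £70.70
Medical Insurance Levy: 8% × £1,980.00 = £158.40
Unemployment Insurance: 8.14% × £1,980.00 = £161.17
Retirement Security Contribution: 2.3% × £1,980.00 = £45.54
Total: £70.70 + £158.40 + £161.17 + £45.54 = £435.81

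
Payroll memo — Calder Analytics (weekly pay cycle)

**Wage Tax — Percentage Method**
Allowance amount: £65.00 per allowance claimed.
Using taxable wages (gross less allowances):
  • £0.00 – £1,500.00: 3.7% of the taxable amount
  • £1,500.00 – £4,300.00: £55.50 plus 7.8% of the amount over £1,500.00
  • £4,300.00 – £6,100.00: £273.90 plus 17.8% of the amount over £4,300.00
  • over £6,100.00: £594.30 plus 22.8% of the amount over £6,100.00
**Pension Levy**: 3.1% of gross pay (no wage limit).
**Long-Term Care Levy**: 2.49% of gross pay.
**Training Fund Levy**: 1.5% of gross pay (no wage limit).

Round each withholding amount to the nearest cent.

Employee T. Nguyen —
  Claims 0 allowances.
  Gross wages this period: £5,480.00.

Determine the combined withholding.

Wage Tax: taxable = £5,480.00
  £273.90 + 17.8% × (£5,480.00 − £4,300.00) = £273.90 + 17.8% × £1,180.00 = £483.94
Pension Levy: 3.1% × £5,480.00 = £169.88
Long-Term Care Levy: 2.49% × £5,480.00 = £136.45
Training Fund Levy: 1.5% × £5,480.00 = £82.20
Total: £483.94 + £169.88 + £136.45 + £82.20 = £872.47

£872.47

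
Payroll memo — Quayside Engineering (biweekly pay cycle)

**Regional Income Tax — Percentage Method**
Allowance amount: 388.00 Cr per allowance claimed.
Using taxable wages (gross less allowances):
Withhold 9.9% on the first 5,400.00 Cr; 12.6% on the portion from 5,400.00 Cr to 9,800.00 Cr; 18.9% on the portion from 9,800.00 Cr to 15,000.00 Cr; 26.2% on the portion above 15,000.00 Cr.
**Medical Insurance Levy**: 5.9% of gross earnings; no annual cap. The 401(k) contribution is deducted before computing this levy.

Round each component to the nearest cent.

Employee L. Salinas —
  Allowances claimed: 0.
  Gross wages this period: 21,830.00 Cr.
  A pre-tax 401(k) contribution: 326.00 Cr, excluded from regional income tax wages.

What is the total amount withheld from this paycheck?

Regional Income Tax: taxable = 21,830.00 Cr − 326.00 Cr = 21,504.00 Cr
  2,071.80 Cr + 26.2% × (21,504.00 Cr − 15,000.00 Cr) = 2,071.80 Cr + 26.2% × 6,504.00 Cr = 3,775.85 Cr
Medical Insurance Levy: 5.9% × 21,504.00 Cr = 1,268.74 Cr
Total: 3,775.85 Cr + 1,268.74 Cr = 5,044.59 Cr

5,044.59 Cr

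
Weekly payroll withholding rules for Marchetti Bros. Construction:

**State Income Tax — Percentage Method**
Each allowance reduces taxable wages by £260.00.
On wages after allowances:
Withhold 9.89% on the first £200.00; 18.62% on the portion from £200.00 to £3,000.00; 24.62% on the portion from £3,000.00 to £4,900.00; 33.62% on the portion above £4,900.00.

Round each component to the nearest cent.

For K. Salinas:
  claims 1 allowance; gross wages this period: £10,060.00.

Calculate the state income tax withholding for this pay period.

£2,656.30

State Income Tax: taxable = £10,060.00 − 1×£260.00 = £9,800.00
  £1,008.92 + 33.62% × (£9,800.00 − £4,900.00) = £1,008.92 + 33.62% × £4,900.00 = £2,656.30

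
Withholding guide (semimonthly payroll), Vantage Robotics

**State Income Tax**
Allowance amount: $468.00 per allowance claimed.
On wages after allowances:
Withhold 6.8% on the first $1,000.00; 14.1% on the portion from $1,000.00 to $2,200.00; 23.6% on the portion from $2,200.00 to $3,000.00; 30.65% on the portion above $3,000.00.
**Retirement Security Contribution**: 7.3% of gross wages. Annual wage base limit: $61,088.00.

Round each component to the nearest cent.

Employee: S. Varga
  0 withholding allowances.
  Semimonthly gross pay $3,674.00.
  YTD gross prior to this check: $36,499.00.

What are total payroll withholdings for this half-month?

State Income Tax: taxable = $3,674.00
  $426.00 + 30.65% × ($3,674.00 − $3,000.00) = $426.00 + 30.65% × $674.00 = $632.58
Retirement Security Contribution: 7.3% × $3,674.00 = $268.20
Total: $632.58 + $268.20 = $900.78

$900.78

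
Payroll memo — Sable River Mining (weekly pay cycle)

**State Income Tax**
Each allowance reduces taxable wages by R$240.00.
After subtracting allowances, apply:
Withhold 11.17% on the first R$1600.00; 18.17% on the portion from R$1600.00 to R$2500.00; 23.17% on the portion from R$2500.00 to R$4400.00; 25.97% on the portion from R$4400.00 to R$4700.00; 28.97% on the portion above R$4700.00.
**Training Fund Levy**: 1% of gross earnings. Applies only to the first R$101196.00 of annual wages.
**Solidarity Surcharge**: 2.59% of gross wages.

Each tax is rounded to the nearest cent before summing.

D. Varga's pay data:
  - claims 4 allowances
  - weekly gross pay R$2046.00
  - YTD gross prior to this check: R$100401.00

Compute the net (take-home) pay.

State Income Tax: taxable = R$2046.00 − 4×R$240.00 = R$1086.00
  11.17% × R$1086.00 = R$121.31
Training Fund Levy: cap R$101196.00 − YTD R$100401.00 = R$795.00 subject; 1% × R$795.00 = R$7.95
Solidarity Surcharge: 2.59% × R$2046.00 = R$52.99
Total withheld: R$121.31 + R$7.95 + R$52.99 = R$182.25
Net pay: R$2046.00 − R$182.25 = R$1863.75

R$1863.75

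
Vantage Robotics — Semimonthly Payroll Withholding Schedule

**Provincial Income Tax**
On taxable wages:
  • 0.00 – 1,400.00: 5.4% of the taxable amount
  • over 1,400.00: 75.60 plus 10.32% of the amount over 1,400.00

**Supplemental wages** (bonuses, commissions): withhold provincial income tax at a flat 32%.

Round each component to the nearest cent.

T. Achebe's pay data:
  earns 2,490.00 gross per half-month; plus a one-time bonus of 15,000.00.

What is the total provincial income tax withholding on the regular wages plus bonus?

4,988.09

Provincial Income Tax: taxable = 2,490.00
  75.60 + 10.32% × (2,490.00 − 1,400.00) = 75.60 + 10.32% × 1,090.00 = 188.09
Supplemental (32% flat on bonus): 32% × 15,000.00 = 4,800.00
Total provincial income tax: 188.09 + 4,800.00 = 4,988.09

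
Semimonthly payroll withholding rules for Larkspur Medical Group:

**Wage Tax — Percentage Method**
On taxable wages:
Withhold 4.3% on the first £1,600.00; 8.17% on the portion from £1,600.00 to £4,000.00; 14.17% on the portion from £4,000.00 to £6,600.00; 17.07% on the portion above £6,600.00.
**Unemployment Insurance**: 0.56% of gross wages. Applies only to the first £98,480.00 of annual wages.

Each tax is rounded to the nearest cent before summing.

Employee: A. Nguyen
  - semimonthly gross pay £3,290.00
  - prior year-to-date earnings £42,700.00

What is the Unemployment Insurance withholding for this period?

£18.42

Unemployment Insurance: 0.56% × £3,290.00 = £18.42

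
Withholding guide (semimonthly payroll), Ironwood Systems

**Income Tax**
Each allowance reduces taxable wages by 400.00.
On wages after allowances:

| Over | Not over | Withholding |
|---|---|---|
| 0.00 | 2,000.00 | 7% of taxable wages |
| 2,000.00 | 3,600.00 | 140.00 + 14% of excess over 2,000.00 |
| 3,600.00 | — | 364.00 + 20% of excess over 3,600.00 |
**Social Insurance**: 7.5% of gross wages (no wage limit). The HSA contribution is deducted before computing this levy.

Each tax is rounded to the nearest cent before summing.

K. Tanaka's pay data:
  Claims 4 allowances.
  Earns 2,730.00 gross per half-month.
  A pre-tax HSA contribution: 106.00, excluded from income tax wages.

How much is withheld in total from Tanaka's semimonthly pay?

Income Tax: taxable = 2,730.00 − 106.00 − 4×400.00 = 1,024.00
  7% × 1,024.00 = 71.68
Social Insurance: 7.5% × 2,624.00 = 196.80
Total: 71.68 + 196.80 = 268.48

268.48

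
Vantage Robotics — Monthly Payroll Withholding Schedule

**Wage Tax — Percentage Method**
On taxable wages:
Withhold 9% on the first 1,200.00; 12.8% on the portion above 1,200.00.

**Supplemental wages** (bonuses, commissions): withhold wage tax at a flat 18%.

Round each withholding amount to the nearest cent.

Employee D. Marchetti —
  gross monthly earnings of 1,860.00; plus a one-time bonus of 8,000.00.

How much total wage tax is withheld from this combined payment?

Wage Tax: taxable = 1,860.00
  108.00 + 12.8% × (1,860.00 − 1,200.00) = 108.00 + 12.8% × 660.00 = 192.48
Supplemental (18% flat on bonus): 18% × 8,000.00 = 1,440.00
Total wage tax: 192.48 + 1,440.00 = 1,632.48

1,632.48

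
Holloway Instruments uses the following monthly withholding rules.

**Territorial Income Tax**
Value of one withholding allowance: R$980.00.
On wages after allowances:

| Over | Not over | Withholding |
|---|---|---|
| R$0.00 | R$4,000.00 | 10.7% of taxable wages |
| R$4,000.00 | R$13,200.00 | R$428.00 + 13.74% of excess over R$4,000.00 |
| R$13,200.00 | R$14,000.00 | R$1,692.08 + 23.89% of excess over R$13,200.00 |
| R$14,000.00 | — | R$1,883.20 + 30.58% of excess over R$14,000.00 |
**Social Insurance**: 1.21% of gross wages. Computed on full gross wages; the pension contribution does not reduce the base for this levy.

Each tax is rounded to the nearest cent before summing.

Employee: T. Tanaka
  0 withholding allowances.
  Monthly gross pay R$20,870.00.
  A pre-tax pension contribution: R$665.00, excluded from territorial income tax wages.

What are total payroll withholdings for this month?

Territorial Income Tax: taxable = R$20,870.00 − R$665.00 = R$20,205.00
  R$1,883.20 + 30.58% × (R$20,205.00 − R$14,000.00) = R$1,883.20 + 30.58% × R$6,205.00 = R$3,780.69
Social Insurance: 1.21% × R$20,870.00 = R$252.53
Total: R$3,780.69 + R$252.53 = R$4,033.22

R$4,033.22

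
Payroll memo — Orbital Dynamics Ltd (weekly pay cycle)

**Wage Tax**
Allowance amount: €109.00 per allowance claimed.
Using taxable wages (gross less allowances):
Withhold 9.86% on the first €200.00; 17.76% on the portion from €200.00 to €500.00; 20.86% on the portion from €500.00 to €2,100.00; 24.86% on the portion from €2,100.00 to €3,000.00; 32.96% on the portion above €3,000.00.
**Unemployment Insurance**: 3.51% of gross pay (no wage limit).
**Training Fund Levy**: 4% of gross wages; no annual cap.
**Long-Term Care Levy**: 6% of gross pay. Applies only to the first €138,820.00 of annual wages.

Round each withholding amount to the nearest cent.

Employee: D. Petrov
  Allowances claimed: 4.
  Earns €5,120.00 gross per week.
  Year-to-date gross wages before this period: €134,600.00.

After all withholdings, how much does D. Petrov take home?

€3,296.74

Wage Tax: taxable = €5,120.00 − 4×€109.00 = €4,684.00
  €630.50 + 32.96% × (€4,684.00 − €3,000.00) = €630.50 + 32.96% × €1,684.00 = €1,185.55
Unemployment Insurance: 3.51% × €5,120.00 = €179.71
Training Fund Levy: 4% × €5,120.00 = €204.80
Long-Term Care Levy: cap €138,820.00 − YTD €134,600.00 = €4,220.00 subject; 6% × €4,220.00 = €253.20
Total withheld: €1,185.55 + €179.71 + €204.80 + €253.20 = €1,823.26
Net pay: €5,120.00 − €1,823.26 = €3,296.74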